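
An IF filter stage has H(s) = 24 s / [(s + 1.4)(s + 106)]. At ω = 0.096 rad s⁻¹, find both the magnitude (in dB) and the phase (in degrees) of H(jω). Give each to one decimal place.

|H| = -36.2 dB, ∠H = 86.0°

|j0.096| = 0.096
|j0.096 + 1.4| = √(0.096² + 1.4²) = 1.403
|j0.096 + 106| = √(0.096² + 106²) = 106
|H(j0.096)| = 24 × 0.096 / (1.403 × 106) = 0.015489
20 log₁₀(0.015489) = -36.20 dB
∠(j0.096) = 90.00°
∠(j0.096 + 1.4) = arctan(0.096/1.4) = 3.92°
∠(j0.096 + 106) = arctan(0.096/106) = 0.05°
∠H(j0.096) = 90.00° − (3.92° + 0.05°) = 86.03°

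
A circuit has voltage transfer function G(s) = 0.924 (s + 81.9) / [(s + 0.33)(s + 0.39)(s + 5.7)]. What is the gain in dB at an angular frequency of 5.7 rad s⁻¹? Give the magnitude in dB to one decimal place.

|j5.7 + 81.9| = √(5.7² + 81.9²) = 82.1
|j5.7 + 0.33| = √(5.7² + 0.33²) = 5.71
|j5.7 + 0.39| = √(5.7² + 0.39²) = 5.713
|j5.7 + 5.7| = √(5.7² + 5.7²) = 8.061
|G(j5.7)| = 0.924 × 82.1 / (5.71 × 5.713 × 8.061) = 0.28849
20 log₁₀(0.28849) = -10.80 dB

-10.8 dB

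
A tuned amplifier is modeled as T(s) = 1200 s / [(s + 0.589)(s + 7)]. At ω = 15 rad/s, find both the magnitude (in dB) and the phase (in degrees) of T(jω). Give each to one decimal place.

|T| = 37.2 dB, ∠T = -62.7 deg

|j15| = 15
|j15 + 0.589| = √(15² + 0.589²) = 15.01
|j15 + 7| = √(15² + 7²) = 16.55
|T(j15)| = 1200 × 15 / (15.01 × 16.55) = 72.439
20 log₁₀(72.439) = 37.20 dB
∠(j15) = 90.00°
∠(j15 + 0.589) = arctan(15/0.589) = 87.75°
∠(j15 + 7) = arctan(15/7) = 64.98°
∠T(j15) = 90.00° − (87.75° + 64.98°) = -62.73°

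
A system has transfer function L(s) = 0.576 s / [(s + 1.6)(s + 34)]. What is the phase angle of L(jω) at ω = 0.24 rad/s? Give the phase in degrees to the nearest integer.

∠(j0.24) = 90.00°
∠(j0.24 + 1.6) = arctan(0.24/1.6) = 8.53°
∠(j0.24 + 34) = arctan(0.24/34) = 0.40°
∠L(j0.24) = 90.00° − (8.53° + 0.40°) = 81.06°

81°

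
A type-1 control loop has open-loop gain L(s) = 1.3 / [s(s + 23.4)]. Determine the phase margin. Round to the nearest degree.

90°

Gain crossover: |L(jω)| = 1 at ω ≈ 0.0556 rad/s.
∠L(j0.0556) = −90° − arctan(0.0556/23.4) ≈ -90.14°
PM = 180° + (-90.14°) = 89.86°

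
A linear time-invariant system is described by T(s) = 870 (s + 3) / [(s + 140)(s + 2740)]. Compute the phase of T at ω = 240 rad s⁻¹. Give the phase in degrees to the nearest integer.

∠(j240 + 3) = arctan(240/3) = 89.28°
∠(j240 + 140) = arctan(240/140) = 59.74°
∠(j240 + 2740) = arctan(240/2740) = 5.01°
∠T(j240) = 89.28° − (59.74° + 5.01°) = 24.53°

25°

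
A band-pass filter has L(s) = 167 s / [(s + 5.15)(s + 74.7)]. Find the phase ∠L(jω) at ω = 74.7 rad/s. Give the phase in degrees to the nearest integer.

-41°

∠(j74.7) = 90.00°
∠(j74.7 + 5.15) = arctan(74.7/5.15) = 86.06°
∠(j74.7 + 74.7) = arctan(74.7/74.7) = 45.00°
∠L(j74.7) = 90.00° − (86.06° + 45.00°) = -41.06°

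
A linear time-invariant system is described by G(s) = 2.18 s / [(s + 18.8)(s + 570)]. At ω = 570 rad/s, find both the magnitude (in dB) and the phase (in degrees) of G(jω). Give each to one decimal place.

|j570| = 570
|j570 + 18.8| = √(570² + 18.8²) = 570.3
|j570 + 570| = √(570² + 570²) = 806.1
|G(j570)| = 2.18 × 570 / (570.3 × 806.1) = 0.0027029
20 log₁₀(0.0027029) = -51.36 dB
∠(j570) = 90.00°
∠(j570 + 18.8) = arctan(570/18.8) = 88.11°
∠(j570 + 570) = arctan(570/570) = 45.00°
∠G(j570) = 90.00° − (88.11° + 45.00°) = -43.11°

|G| = -51.4 dB, ∠G = -43.1 deg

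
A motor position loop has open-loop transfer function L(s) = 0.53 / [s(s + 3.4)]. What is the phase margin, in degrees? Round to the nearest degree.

87°

Gain crossover: |L(jω)| = 1 at ω ≈ 0.156 rad/s.
∠L(j0.156) = −90° − arctan(0.156/3.4) ≈ -92.62°
PM = 180° + (-92.62°) = 87.38°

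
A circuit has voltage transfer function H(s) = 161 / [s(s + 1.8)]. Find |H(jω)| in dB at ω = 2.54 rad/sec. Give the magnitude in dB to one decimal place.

26.2 dB

|j2.54 + 1.8| = √(2.54² + 1.8²) = 3.113
|j2.54| = 2.54
|H(j2.54)| = 161 / (3.113 × 2.54) = 20.361
20 log₁₀(20.361) = 26.18 dB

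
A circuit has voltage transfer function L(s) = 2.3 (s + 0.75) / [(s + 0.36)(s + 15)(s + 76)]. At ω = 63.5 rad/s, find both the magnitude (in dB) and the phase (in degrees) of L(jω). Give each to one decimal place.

|L| = -69.0 dB, ∠L = -116.9°

|j63.5 + 0.75| = √(63.5² + 0.75²) = 63.5
|j63.5 + 0.36| = √(63.5² + 0.36²) = 63.5
|j63.5 + 15| = √(63.5² + 15²) = 65.25
|j63.5 + 76| = √(63.5² + 76²) = 99.04
|L(j63.5)| = 2.3 × 63.5 / (63.5 × 65.25 × 99.04) = 0.00035595
20 log₁₀(0.00035595) = -68.97 dB
∠(j63.5 + 0.75) = arctan(63.5/0.75) = 89.32°
∠(j63.5 + 0.36) = arctan(63.5/0.36) = 89.68°
∠(j63.5 + 15) = arctan(63.5/15) = 76.71°
∠(j63.5 + 76) = arctan(63.5/76) = 39.88°
∠L(j63.5) = 89.32° − (89.68° + 76.71° + 39.88°) = -116.94°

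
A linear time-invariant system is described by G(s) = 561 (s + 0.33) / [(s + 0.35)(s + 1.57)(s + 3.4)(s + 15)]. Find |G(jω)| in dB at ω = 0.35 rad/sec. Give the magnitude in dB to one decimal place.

|j0.35 + 0.33| = √(0.35² + 0.33²) = 0.481
|j0.35 + 0.35| = √(0.35² + 0.35²) = 0.495
|j0.35 + 1.57| = √(0.35² + 1.57²) = 1.609
|j0.35 + 3.4| = √(0.35² + 3.4²) = 3.418
|j0.35 + 15| = √(0.35² + 15²) = 15
|G(j0.35)| = 561 × 0.481 / (0.495 × 1.609 × 3.418 × 15) = 6.6093
20 log₁₀(6.6093) = 16.40 dB

16.4 dB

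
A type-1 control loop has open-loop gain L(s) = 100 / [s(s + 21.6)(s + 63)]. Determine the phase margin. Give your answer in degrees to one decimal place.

Gain crossover: |L(jω)| = 1 at ω ≈ 0.0735 rad/sec.
∠L(j0.0735) = −90° − arctan(0.0735/21.6) − arctan(0.0735/63) ≈ -90.26°
PM = 180° + (-90.26°) = 89.74°

89.7°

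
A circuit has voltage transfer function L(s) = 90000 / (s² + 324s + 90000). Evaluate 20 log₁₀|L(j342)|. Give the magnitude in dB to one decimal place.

-2.1 dB

|(j342)² + 324(j342) + 90000| = |-26964 + j1.1081e+05| = 1.14e+05
|L(j342)| = 90000 / 1.14e+05 = 0.78919
20 log₁₀(0.78919) = -2.06 dB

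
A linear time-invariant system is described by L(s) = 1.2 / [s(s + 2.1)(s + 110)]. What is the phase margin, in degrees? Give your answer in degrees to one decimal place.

Gain crossover: |L(jω)| = 1 at ω ≈ 0.00519 rad s⁻¹.
∠L(j0.00519) = −90° − arctan(0.00519/2.1) − arctan(0.00519/110) ≈ -90.14°
PM = 180° + (-90.14°) = 89.86°

89.9°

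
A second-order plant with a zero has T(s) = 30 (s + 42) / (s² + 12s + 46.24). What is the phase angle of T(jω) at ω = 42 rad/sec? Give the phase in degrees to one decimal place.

-118.6°

∠(j42 + 42) = arctan(42/42) = 45.00°
∠[(j42)² + 12(j42) + 46.24] = ∠[-1717.8 + j504] = 163.65°
∠T(j42) = 45.00° − 163.65° = -118.65°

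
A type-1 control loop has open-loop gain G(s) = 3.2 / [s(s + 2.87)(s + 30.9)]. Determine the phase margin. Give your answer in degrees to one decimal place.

89.2°

Gain crossover: |G(jω)| = 1 at ω ≈ 0.0361 rad/s.
∠G(j0.0361) = −90° − arctan(0.0361/2.87) − arctan(0.0361/30.9) ≈ -90.79°
PM = 180° + (-90.79°) = 89.21°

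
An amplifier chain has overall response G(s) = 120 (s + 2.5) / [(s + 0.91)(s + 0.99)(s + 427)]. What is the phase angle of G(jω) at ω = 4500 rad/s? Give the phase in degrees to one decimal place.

∠(j4500 + 2.5) = arctan(4500/2.5) = 89.97°
∠(j4500 + 0.91) = arctan(4500/0.91) = 89.99°
∠(j4500 + 0.99) = arctan(4500/0.99) = 89.99°
∠(j4500 + 427) = arctan(4500/427) = 84.58°
∠G(j4500) = 89.97° − (89.99° + 89.99° + 84.58°) = -174.59°

-174.6 deg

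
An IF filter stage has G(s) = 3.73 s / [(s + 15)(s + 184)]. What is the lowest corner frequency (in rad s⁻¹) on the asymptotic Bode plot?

Break frequencies occur at each pole and zero magnitude: 15 rad s⁻¹, 184 rad s⁻¹.
The lowest is 15 rad s⁻¹.

15 rad s⁻¹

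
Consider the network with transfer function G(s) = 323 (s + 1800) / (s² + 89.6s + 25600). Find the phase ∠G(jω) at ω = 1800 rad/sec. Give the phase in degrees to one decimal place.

∠(j1800 + 1800) = arctan(1800/1800) = 45.00°
∠[(j1800)² + 89.6(j1800) + 25600] = ∠[-3.2144e+06 + j1.6128e+05] = 177.13°
∠G(j1800) = 45.00° − 177.13° = -132.13°

-132.1°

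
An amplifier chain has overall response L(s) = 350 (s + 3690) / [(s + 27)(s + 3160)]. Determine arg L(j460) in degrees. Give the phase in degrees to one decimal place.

∠(j460 + 3690) = arctan(460/3690) = 7.11°
∠(j460 + 27) = arctan(460/27) = 86.64°
∠(j460 + 3160) = arctan(460/3160) = 8.28°
∠L(j460) = 7.11° − (86.64° + 8.28°) = -87.82°

-87.8°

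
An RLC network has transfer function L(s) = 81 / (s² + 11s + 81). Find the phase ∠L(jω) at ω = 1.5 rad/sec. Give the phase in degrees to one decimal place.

-11.8°

∠[(j1.5)² + 11(j1.5) + 81] = ∠[78.75 + j16.5] = 11.83°
∠L(j1.5) = −11.83° = -11.83°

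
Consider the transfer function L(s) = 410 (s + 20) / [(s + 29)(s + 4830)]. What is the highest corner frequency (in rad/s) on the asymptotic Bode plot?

4830 rad/s

Break frequencies occur at each pole and zero magnitude: 20 rad/s, 29 rad/s, 4830 rad/s.
The highest is 4830 rad/s.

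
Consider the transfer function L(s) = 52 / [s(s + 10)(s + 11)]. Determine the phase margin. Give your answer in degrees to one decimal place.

84.8°

Gain crossover: |L(jω)| = 1 at ω ≈ 0.472 rad/s.
∠L(j0.472) = −90° − arctan(0.472/10) − arctan(0.472/11) ≈ -95.16°
PM = 180° + (-95.16°) = 84.84°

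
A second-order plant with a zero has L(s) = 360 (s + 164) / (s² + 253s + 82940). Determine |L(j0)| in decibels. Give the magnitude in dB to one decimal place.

L(0) = 360 × 164 / 82940 = 0.71184
20 log₁₀(0.71184) = -2.95 dB

-3.0 dB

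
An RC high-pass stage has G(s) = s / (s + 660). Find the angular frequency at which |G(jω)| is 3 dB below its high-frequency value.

For a single-pole high-pass, the −3 dB point is at the pole: ω = 660 rad/sec.

660 rad/sec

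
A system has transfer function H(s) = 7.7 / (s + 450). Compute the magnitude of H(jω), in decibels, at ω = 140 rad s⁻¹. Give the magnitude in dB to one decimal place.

-35.7 dB

|j140 + 450| = √(140² + 450²) = 471.3
|H(j140)| = 7.7 / 471.3 = 0.016339
20 log₁₀(0.016339) = -35.74 dB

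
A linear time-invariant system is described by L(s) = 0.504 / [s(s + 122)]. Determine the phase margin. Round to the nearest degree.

90°

Gain crossover: |L(jω)| = 1 at ω ≈ 0.00413 rad/s.
∠L(j0.00413) = −90° − arctan(0.00413/122) ≈ -90.00°
PM = 180° + (-90.00°) = 90.00°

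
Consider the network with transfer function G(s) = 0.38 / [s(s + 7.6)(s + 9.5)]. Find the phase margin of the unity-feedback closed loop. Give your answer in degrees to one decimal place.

89.9°

Gain crossover: |G(jω)| = 1 at ω ≈ 0.00526 rad/sec.
∠G(j0.00526) = −90° − arctan(0.00526/7.6) − arctan(0.00526/9.5) ≈ -90.07°
PM = 180° + (-90.07°) = 89.93°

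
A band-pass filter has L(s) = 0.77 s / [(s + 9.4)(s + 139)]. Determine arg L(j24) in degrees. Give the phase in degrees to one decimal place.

∠(j24) = 90.00°
∠(j24 + 9.4) = arctan(24/9.4) = 68.61°
∠(j24 + 139) = arctan(24/139) = 9.80°
∠L(j24) = 90.00° − (68.61° + 9.80°) = 11.59°

11.6°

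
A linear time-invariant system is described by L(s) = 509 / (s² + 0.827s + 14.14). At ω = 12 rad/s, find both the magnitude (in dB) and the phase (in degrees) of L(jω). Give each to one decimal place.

|L| = 11.8 dB, ∠L = -175.6 deg

|(j12)² + 0.827(j12) + 14.14| = |-129.86 + j9.924| = 130.2
|L(j12)| = 509 / 130.2 = 3.9082
20 log₁₀(3.9082) = 11.84 dB
∠[(j12)² + 0.827(j12) + 14.14] = ∠[-129.86 + j9.924] = 175.63°
∠L(j12) = −175.63° = -175.63°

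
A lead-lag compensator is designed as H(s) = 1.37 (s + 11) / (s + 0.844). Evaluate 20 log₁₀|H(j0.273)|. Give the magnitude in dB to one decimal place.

|j0.273 + 11| = √(0.273² + 11²) = 11
|j0.273 + 0.844| = √(0.273² + 0.844²) = 0.8871
|H(j0.273)| = 1.37 × 11 / 0.8871 = 16.994
20 log₁₀(16.994) = 24.61 dB

24.6 dB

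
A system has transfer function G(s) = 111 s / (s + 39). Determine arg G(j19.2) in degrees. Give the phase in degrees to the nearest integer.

64°

∠(j19.2) = 90.00°
∠(j19.2 + 39) = arctan(19.2/39) = 26.21°
∠G(j19.2) = 90.00° − 26.21° = 63.79°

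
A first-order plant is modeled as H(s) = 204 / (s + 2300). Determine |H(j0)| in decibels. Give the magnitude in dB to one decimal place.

-21.0 dB

H(0) = 204 / 2300 = 0.088696
20 log₁₀(0.088696) = -21.04 dB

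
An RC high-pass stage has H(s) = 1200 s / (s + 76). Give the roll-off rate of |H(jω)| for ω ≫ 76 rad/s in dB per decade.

With 1 zero and 1 pole, the high-frequency asymptotic slope is 20 × (1 − 1) = 0 dB/decade.

0 dB/decade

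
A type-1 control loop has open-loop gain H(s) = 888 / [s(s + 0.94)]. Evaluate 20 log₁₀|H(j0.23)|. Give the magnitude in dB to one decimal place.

|j0.23 + 0.94| = √(0.23² + 0.94²) = 0.9677
|j0.23| = 0.23
|H(j0.23)| = 888 / (0.9677 × 0.23) = 3989.6
20 log₁₀(3989.6) = 72.02 dB

72.0 dB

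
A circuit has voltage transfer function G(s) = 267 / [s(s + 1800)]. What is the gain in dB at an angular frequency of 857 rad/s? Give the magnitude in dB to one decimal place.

|j857 + 1800| = √(857² + 1800²) = 1994
|j857| = 857
|G(j857)| = 267 / (1994 × 857) = 0.00015628
20 log₁₀(0.00015628) = -76.12 dB

-76.1 dB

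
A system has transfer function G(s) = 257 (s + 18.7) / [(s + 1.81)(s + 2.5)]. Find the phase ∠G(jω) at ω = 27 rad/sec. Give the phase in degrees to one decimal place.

∠(j27 + 18.7) = arctan(27/18.7) = 55.29°
∠(j27 + 1.81) = arctan(27/1.81) = 86.16°
∠(j27 + 2.5) = arctan(27/2.5) = 84.71°
∠G(j27) = 55.29° − (86.16° + 84.71°) = -115.58°

-115.6°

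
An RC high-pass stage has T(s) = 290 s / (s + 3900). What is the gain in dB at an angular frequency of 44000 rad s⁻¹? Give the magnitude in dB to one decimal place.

|j44000| = 4.4e+04
|j44000 + 3900| = √(44000² + 3900²) = 4.417e+04
|T(j44000)| = 290 × 4.4e+04 / 4.417e+04 = 288.87
20 log₁₀(288.87) = 49.21 dB

49.2 dB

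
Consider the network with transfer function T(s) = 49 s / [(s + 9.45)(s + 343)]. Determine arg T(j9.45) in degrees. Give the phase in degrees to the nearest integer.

∠(j9.45) = 90.00°
∠(j9.45 + 9.45) = arctan(9.45/9.45) = 45.00°
∠(j9.45 + 343) = arctan(9.45/343) = 1.58°
∠T(j9.45) = 90.00° − (45.00° + 1.58°) = 43.42°

43°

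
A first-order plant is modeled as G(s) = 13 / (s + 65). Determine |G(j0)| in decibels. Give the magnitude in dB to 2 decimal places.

G(0) = 13 / 65 = 0.2
20 log₁₀(0.2) = -13.979 dB

-13.98 dB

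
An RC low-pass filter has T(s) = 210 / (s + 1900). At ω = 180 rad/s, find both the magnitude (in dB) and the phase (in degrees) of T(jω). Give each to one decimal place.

|j180 + 1900| = √(180² + 1900²) = 1909
|T(j180)| = 210 / 1909 = 0.11003
20 log₁₀(0.11003) = -19.17 dB
∠(j180 + 1900) = arctan(180/1900) = 5.41°
∠T(j180) = −5.41° = -5.41°

|T| = -19.2 dB, ∠T = -5.4°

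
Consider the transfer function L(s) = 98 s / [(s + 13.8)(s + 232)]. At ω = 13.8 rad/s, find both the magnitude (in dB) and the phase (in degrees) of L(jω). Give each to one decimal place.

|L| = -10.5 dB, ∠L = 41.6 deg

|j13.8| = 13.8
|j13.8 + 13.8| = √(13.8² + 13.8²) = 19.52
|j13.8 + 232| = √(13.8² + 232²) = 232.4
|L(j13.8)| = 98 × 13.8 / (19.52 × 232.4) = 0.29816
20 log₁₀(0.29816) = -10.51 dB
∠(j13.8) = 90.00°
∠(j13.8 + 13.8) = arctan(13.8/13.8) = 45.00°
∠(j13.8 + 232) = arctan(13.8/232) = 3.40°
∠L(j13.8) = 90.00° − (45.00° + 3.40°) = 41.60°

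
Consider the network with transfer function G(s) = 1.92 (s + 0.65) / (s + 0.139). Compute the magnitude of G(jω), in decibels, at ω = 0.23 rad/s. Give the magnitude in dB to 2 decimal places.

|j0.23 + 0.65| = √(0.23² + 0.65²) = 0.6895
|j0.23 + 0.139| = √(0.23² + 0.139²) = 0.2687
|G(j0.23)| = 1.92 × 0.6895 / 0.2687 = 4.9261
20 log₁₀(4.9261) = 13.850 dB

13.85 dB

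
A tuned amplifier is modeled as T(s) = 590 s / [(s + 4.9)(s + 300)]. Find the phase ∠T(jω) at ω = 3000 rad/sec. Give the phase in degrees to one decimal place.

∠(j3000) = 90.00°
∠(j3000 + 4.9) = arctan(3000/4.9) = 89.91°
∠(j3000 + 300) = arctan(3000/300) = 84.29°
∠T(j3000) = 90.00° − (89.91° + 84.29°) = -84.20°

-84.2°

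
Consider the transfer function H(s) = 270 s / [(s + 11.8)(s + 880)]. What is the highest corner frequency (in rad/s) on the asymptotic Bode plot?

880 rad/s

Break frequencies occur at each pole and zero magnitude: 11.8 rad/s, 880 rad/s.
The highest is 880 rad/s.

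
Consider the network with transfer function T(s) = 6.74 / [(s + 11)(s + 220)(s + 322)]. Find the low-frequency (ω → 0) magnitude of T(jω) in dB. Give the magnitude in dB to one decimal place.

T(0) = 6.74 / (11 × 220 × 322) = 8.6495e-06
20 log₁₀(8.6495e-06) = -101.26 dB

-101.3 dB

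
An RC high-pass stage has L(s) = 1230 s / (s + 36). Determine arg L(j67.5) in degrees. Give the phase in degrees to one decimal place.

∠(j67.5) = 90.00°
∠(j67.5 + 36) = arctan(67.5/36) = 61.93°
∠L(j67.5) = 90.00° − 61.93° = 28.07°

28.1°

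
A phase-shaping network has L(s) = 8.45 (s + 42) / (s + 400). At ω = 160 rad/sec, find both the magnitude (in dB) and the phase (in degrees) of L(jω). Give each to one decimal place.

|L| = 10.2 dB, ∠L = 53.5°

|j160 + 42| = √(160² + 42²) = 165.4
|j160 + 400| = √(160² + 400²) = 430.8
|L(j160)| = 8.45 × 165.4 / 430.8 = 3.2446
20 log₁₀(3.2446) = 10.22 dB
∠(j160 + 42) = arctan(160/42) = 75.29°
∠(j160 + 400) = arctan(160/400) = 21.80°
∠L(j160) = 75.29° − 21.80° = 53.49°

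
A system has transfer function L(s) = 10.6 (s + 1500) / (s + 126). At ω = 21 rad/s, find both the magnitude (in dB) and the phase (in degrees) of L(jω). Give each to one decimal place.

|L| = 41.9 dB, ∠L = -8.7°

|j21 + 1500| = √(21² + 1500²) = 1500
|j21 + 126| = √(21² + 126²) = 127.7
|L(j21)| = 10.6 × 1500 / 127.7 = 124.49
20 log₁₀(124.49) = 41.90 dB
∠(j21 + 1500) = arctan(21/1500) = 0.80°
∠(j21 + 126) = arctan(21/126) = 9.46°
∠L(j21) = 0.80° − 9.46° = -8.66°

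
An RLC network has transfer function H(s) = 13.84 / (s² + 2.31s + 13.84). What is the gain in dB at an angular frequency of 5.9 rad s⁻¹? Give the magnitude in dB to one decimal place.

|(j5.9)² + 2.31(j5.9) + 13.84| = |-20.97 + j13.629| = 25.01
|H(j5.9)| = 13.84 / 25.01 = 0.55338
20 log₁₀(0.55338) = -5.14 dB

-5.1 dB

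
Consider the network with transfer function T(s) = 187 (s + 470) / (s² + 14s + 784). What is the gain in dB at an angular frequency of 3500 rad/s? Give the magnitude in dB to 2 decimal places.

|j3500 + 470| = √(3500² + 470²) = 3531
|(j3500)² + 14(j3500) + 784| = |-1.2249e+07 + j49000| = 1.225e+07
|T(j3500)| = 187 × 3531 / 1.225e+07 = 0.053911
20 log₁₀(0.053911) = -25.366 dB

-25.37 dB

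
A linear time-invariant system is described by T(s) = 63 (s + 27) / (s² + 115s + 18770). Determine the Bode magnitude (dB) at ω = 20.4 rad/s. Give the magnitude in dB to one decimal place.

|j20.4 + 27| = √(20.4² + 27²) = 33.84
|(j20.4)² + 115(j20.4) + 18770| = |18354 + j2346| = 1.85e+04
|T(j20.4)| = 63 × 33.84 / 1.85e+04 = 0.11522
20 log₁₀(0.11522) = -18.77 dB

-18.8 dB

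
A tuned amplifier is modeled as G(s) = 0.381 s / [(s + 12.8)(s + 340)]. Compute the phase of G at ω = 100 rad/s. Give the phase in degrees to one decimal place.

-9.1°

∠(j100) = 90.00°
∠(j100 + 12.8) = arctan(100/12.8) = 82.71°
∠(j100 + 340) = arctan(100/340) = 16.39°
∠G(j100) = 90.00° − (82.71° + 16.39°) = -9.10°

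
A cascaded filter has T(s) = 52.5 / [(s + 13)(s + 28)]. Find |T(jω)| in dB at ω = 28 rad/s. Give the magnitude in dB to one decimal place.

-27.3 dB

|j28 + 13| = √(28² + 13²) = 30.87
|j28 + 28| = √(28² + 28²) = 39.6
|T(j28)| = 52.5 / (30.87 × 39.6) = 0.042948
20 log₁₀(0.042948) = -27.34 dB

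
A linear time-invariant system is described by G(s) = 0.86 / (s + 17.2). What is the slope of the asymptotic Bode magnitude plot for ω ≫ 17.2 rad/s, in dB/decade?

With 0 zeros and 1 pole, the high-frequency asymptotic slope is 20 × (0 − 1) = -20 dB/decade.

-20 dB/decade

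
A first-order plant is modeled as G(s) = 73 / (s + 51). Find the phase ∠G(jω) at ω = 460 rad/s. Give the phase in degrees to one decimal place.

∠(j460 + 51) = arctan(460/51) = 83.67°
∠G(j460) = −83.67° = -83.67°

-83.7°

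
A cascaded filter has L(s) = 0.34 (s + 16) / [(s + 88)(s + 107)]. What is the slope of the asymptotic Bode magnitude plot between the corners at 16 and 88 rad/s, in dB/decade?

20 dB/decade

In this band the factors already past their corner are: zero at 16; net slope = 20 dB/decade.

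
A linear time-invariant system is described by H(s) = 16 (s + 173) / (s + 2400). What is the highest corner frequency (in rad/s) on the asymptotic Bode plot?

2400 rad/s

Break frequencies occur at each pole and zero magnitude: 173 rad/s, 2400 rad/s.
The highest is 2400 rad/s.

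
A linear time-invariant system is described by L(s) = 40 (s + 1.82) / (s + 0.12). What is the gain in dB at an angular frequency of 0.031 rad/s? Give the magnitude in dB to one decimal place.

|j0.031 + 1.82| = √(0.031² + 1.82²) = 1.82
|j0.031 + 0.12| = √(0.031² + 0.12²) = 0.1239
|L(j0.031)| = 40 × 1.82 / 0.1239 = 587.47
20 log₁₀(587.47) = 55.38 dB

55.4 dB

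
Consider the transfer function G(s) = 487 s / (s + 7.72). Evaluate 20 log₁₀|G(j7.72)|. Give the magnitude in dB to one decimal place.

|j7.72| = 7.72
|j7.72 + 7.72| = √(7.72² + 7.72²) = 10.92
|G(j7.72)| = 487 × 7.72 / 10.92 = 344.36
20 log₁₀(344.36) = 50.74 dB

50.7 dB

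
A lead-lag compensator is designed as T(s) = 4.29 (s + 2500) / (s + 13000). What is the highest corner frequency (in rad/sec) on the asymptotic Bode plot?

13000 rad/sec

Break frequencies occur at each pole and zero magnitude: 2500 rad/sec, 13000 rad/sec.
The highest is 13000 rad/sec.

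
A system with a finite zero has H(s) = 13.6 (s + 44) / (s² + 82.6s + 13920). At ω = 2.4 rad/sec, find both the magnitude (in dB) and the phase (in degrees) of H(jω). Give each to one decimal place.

|H| = -27.3 dB, ∠H = 2.3°

|j2.4 + 44| = √(2.4² + 44²) = 44.07
|(j2.4)² + 82.6(j2.4) + 13920| = |13914 + j198.24| = 1.392e+04
|H(j2.4)| = 13.6 × 44.07 / 1.392e+04 = 0.043066
20 log₁₀(0.043066) = -27.32 dB
∠(j2.4 + 44) = arctan(2.4/44) = 3.12°
∠[(j2.4)² + 82.6(j2.4) + 13920] = ∠[13914 + j198.24] = 0.82°
∠H(j2.4) = 3.12° − 0.82° = 2.31°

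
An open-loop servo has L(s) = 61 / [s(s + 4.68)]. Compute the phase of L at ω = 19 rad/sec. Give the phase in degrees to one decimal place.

∠(j19 + 4.68) = arctan(19/4.68) = 76.16°
∠(j19) = 90.00°
∠L(j19) = − (76.16° + 90.00°) = -166.16°

-166.2°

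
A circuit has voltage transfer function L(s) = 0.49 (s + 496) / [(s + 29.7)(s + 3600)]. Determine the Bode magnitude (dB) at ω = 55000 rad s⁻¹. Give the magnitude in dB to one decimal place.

|j55000 + 496| = √(55000² + 496²) = 5.5e+04
|j55000 + 29.7| = √(55000² + 29.7²) = 5.5e+04
|j55000 + 3600| = √(55000² + 3600²) = 5.512e+04
|L(j55000)| = 0.49 × 5.5e+04 / (5.5e+04 × 5.512e+04) = 8.8904e-06
20 log₁₀(8.8904e-06) = -101.02 dB

-101.0 dB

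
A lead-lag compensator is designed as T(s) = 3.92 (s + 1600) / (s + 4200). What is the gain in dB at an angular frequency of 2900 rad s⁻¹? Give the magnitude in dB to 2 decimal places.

|j2900 + 1600| = √(2900² + 1600²) = 3312
|j2900 + 4200| = √(2900² + 4200²) = 5104
|T(j2900)| = 3.92 × 3312 / 5104 = 2.5438
20 log₁₀(2.5438) = 8.110 dB

8.11 dB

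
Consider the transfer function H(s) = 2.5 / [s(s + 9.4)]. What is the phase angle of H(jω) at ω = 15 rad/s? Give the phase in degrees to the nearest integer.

-148°

∠(j15 + 9.4) = arctan(15/9.4) = 57.93°
∠(j15) = 90.00°
∠H(j15) = − (57.93° + 90.00°) = -147.93°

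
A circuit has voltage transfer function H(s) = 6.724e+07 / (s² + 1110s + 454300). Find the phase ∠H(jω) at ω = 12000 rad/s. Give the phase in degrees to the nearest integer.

∠[(j12000)² + 1110(j12000) + 454300] = ∠[-1.4355e+08 + j1.332e+07] = 174.70°
∠H(j12000) = −174.70° = -174.70°

-175°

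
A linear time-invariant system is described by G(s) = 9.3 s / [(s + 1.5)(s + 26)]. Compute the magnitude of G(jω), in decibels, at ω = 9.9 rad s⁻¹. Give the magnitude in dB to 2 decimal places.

|j9.9| = 9.9
|j9.9 + 1.5| = √(9.9² + 1.5²) = 10.01
|j9.9 + 26| = √(9.9² + 26²) = 27.82
|G(j9.9)| = 9.3 × 9.9 / (10.01 × 27.82) = 0.33051
20 log₁₀(0.33051) = -9.616 dB

-9.62 dB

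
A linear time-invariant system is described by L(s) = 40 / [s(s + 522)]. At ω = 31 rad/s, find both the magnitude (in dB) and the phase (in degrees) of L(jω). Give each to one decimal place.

|L| = -52.2 dB, ∠L = -93.4°

|j31 + 522| = √(31² + 522²) = 522.9
|j31| = 31
|L(j31)| = 40 / (522.9 × 31) = 0.0024675
20 log₁₀(0.0024675) = -52.15 dB
∠(j31 + 522) = arctan(31/522) = 3.40°
∠(j31) = 90.00°
∠L(j31) = − (3.40° + 90.00°) = -93.40°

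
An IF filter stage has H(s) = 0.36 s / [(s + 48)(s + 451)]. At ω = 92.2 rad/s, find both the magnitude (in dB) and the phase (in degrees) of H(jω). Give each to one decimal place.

|H| = -63.2 dB, ∠H = 15.9°

|j92.2| = 92.2
|j92.2 + 48| = √(92.2² + 48²) = 103.9
|j92.2 + 451| = √(92.2² + 451²) = 460.3
|H(j92.2)| = 0.36 × 92.2 / (103.9 × 460.3) = 0.00069368
20 log₁₀(0.00069368) = -63.18 dB
∠(j92.2) = 90.00°
∠(j92.2 + 48) = arctan(92.2/48) = 62.50°
∠(j92.2 + 451) = arctan(92.2/451) = 11.55°
∠H(j92.2) = 90.00° − (62.50° + 11.55°) = 15.95°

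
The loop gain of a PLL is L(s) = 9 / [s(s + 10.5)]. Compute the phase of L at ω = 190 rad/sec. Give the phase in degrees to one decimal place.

∠(j190 + 10.5) = arctan(190/10.5) = 86.84°
∠(j190) = 90.00°
∠L(j190) = − (86.84° + 90.00°) = -176.84°

-176.8°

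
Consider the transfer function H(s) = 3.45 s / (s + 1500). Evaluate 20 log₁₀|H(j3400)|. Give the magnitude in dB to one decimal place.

10.0 dB

|j3400| = 3400
|j3400 + 1500| = √(3400² + 1500²) = 3716
|H(j3400)| = 3.45 × 3400 / 3716 = 3.1565
20 log₁₀(3.1565) = 9.98 dB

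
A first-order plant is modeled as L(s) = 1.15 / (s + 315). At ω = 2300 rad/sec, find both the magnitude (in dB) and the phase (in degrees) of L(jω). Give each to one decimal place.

|L| = -66.1 dB, ∠L = -82.2°

|j2300 + 315| = √(2300² + 315²) = 2321
|L(j2300)| = 1.15 / 2321 = 0.00049538
20 log₁₀(0.00049538) = -66.10 dB
∠(j2300 + 315) = arctan(2300/315) = 82.20°
∠L(j2300) = −82.20° = -82.20°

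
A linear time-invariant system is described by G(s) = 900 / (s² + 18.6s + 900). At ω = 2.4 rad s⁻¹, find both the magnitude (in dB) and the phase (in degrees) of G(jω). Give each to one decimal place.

|G| = 0.0 dB, ∠G = -2.9 deg

|(j2.4)² + 18.6(j2.4) + 900| = |894.24 + j44.64| = 895.4
|G(j2.4)| = 900 / 895.4 = 1.0052
20 log₁₀(1.0052) = 0.04 dB
∠[(j2.4)² + 18.6(j2.4) + 900] = ∠[894.24 + j44.64] = 2.86°
∠G(j2.4) = −2.86° = -2.86°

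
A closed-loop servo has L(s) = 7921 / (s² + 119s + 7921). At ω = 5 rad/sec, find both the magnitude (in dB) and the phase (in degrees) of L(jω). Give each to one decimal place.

|(j5)² + 119(j5) + 7921| = |7896 + j595| = 7918
|L(j5)| = 7921 / 7918 = 1.0003
20 log₁₀(1.0003) = 0.00 dB
∠[(j5)² + 119(j5) + 7921] = ∠[7896 + j595] = 4.31°
∠L(j5) = −4.31° = -4.31°

|L| = 0.0 dB, ∠L = -4.3 deg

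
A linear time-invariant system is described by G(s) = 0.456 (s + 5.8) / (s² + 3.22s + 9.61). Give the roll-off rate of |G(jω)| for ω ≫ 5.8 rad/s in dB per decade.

With 1 zero and 2 poles, the high-frequency asymptotic slope is 20 × (1 − 2) = -20 dB/decade.

-20 dB/decade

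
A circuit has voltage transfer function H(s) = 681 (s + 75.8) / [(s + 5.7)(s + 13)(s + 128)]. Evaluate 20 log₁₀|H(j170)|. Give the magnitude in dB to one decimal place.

|j170 + 75.8| = √(170² + 75.8²) = 186.1
|j170 + 5.7| = √(170² + 5.7²) = 170.1
|j170 + 13| = √(170² + 13²) = 170.5
|j170 + 128| = √(170² + 128²) = 212.8
|H(j170)| = 681 × 186.1 / (170.1 × 170.5 × 212.8) = 0.02054
20 log₁₀(0.02054) = -33.75 dB

-33.7 dB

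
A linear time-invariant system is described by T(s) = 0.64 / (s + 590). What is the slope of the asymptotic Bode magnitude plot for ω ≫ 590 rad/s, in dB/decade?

-20 dB/decade

With 0 zeros and 1 pole, the high-frequency asymptotic slope is 20 × (0 − 1) = -20 dB/decade.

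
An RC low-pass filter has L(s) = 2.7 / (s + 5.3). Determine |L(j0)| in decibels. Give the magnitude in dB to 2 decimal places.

-5.86 dB

L(0) = 2.7 / 5.3 = 0.50943
20 log₁₀(0.50943) = -5.858 dB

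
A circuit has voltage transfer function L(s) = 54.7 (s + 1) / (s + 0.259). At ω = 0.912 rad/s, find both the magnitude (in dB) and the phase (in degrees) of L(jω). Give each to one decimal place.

|L| = 37.9 dB, ∠L = -31.8 deg

|j0.912 + 1| = √(0.912² + 1²) = 1.353
|j0.912 + 0.259| = √(0.912² + 0.259²) = 0.9481
|L(j0.912)| = 54.7 × 1.353 / 0.9481 = 78.088
20 log₁₀(78.088) = 37.85 dB
∠(j0.912 + 1) = arctan(0.912/1) = 42.36°
∠(j0.912 + 0.259) = arctan(0.912/0.259) = 74.15°
∠L(j0.912) = 42.36° − 74.15° = -31.78°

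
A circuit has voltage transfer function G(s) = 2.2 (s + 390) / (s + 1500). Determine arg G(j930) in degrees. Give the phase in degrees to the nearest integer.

∠(j930 + 390) = arctan(930/390) = 67.25°
∠(j930 + 1500) = arctan(930/1500) = 31.80°
∠G(j930) = 67.25° − 31.80° = 35.45°

35°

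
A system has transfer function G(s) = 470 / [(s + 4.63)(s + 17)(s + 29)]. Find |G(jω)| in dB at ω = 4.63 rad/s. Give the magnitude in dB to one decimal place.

-17.2 dB

|j4.63 + 4.63| = √(4.63² + 4.63²) = 6.548
|j4.63 + 17| = √(4.63² + 17²) = 17.62
|j4.63 + 29| = √(4.63² + 29²) = 29.37
|G(j4.63)| = 470 / (6.548 × 17.62 × 29.37) = 0.13872
20 log₁₀(0.13872) = -17.16 dB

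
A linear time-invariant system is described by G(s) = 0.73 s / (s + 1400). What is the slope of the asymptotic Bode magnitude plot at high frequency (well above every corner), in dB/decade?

With 1 zero and 1 pole, the high-frequency asymptotic slope is 20 × (1 − 1) = 0 dB/decade.

0 dB/decade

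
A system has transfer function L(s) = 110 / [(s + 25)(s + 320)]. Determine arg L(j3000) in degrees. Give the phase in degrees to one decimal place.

∠(j3000 + 25) = arctan(3000/25) = 89.52°
∠(j3000 + 320) = arctan(3000/320) = 83.91°
∠L(j3000) = − (89.52° + 83.91°) = -173.43°

-173.4 deg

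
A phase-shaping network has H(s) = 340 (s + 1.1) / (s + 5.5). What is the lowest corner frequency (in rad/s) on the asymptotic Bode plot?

1.1 rad/s

Break frequencies occur at each pole and zero magnitude: 1.1 rad/s, 5.5 rad/s.
The lowest is 1.1 rad/s.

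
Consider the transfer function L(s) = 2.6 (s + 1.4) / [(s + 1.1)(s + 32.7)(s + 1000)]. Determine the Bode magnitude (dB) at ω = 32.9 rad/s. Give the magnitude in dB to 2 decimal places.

-85.03 dB

|j32.9 + 1.4| = √(32.9² + 1.4²) = 32.93
|j32.9 + 1.1| = √(32.9² + 1.1²) = 32.92
|j32.9 + 32.7| = √(32.9² + 32.7²) = 46.39
|j32.9 + 1000| = √(32.9² + 1000²) = 1001
|L(j32.9)| = 2.6 × 32.93 / (32.92 × 46.39 × 1001) = 5.604e-05
20 log₁₀(5.604e-05) = -85.030 dB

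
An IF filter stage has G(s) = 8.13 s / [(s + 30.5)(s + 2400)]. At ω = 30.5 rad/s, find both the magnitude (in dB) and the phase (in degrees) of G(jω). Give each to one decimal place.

|j30.5| = 30.5
|j30.5 + 30.5| = √(30.5² + 30.5²) = 43.13
|j30.5 + 2400| = √(30.5² + 2400²) = 2400
|G(j30.5)| = 8.13 × 30.5 / (43.13 × 2400) = 0.0023951
20 log₁₀(0.0023951) = -52.41 dB
∠(j30.5) = 90.00°
∠(j30.5 + 30.5) = arctan(30.5/30.5) = 45.00°
∠(j30.5 + 2400) = arctan(30.5/2400) = 0.73°
∠G(j30.5) = 90.00° − (45.00° + 0.73°) = 44.27°

|G| = -52.4 dB, ∠G = 44.3°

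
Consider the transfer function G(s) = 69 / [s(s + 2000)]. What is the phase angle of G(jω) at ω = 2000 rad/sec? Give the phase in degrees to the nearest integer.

-135°

∠(j2000 + 2000) = arctan(2000/2000) = 45.00°
∠(j2000) = 90.00°
∠G(j2000) = − (45.00° + 90.00°) = -135.00°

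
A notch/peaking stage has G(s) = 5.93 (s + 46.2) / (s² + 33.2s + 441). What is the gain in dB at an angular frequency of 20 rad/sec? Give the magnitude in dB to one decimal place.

|j20 + 46.2| = √(20² + 46.2²) = 50.34
|(j20)² + 33.2(j20) + 441| = |41 + j664| = 665.3
|G(j20)| = 5.93 × 50.34 / 665.3 = 0.44875
20 log₁₀(0.44875) = -6.96 dB

-7.0 dB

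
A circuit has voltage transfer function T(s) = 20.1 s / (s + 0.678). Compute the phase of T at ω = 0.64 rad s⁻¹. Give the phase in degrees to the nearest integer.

∠(j0.64) = 90.00°
∠(j0.64 + 0.678) = arctan(0.64/0.678) = 43.35°
∠T(j0.64) = 90.00° − 43.35° = 46.65°

47°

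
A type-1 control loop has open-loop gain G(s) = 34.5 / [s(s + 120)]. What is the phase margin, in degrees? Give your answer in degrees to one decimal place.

Gain crossover: |G(jω)| = 1 at ω ≈ 0.287 rad/s.
∠G(j0.287) = −90° − arctan(0.287/120) ≈ -90.14°
PM = 180° + (-90.14°) = 89.86°

89.9 deg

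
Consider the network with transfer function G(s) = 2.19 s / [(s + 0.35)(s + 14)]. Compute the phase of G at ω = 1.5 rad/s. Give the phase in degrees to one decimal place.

7.0°

∠(j1.5) = 90.00°
∠(j1.5 + 0.35) = arctan(1.5/0.35) = 76.87°
∠(j1.5 + 14) = arctan(1.5/14) = 6.12°
∠G(j1.5) = 90.00° − (76.87° + 6.12°) = 7.02°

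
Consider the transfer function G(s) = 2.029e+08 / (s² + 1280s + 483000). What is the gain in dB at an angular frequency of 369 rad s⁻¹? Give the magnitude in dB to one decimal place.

50.8 dB

|(j369)² + 1280(j369) + 483000| = |3.4684e+05 + j4.7232e+05| = 5.86e+05
|G(j369)| = 2.029e+08 / 5.86e+05 = 346.25
20 log₁₀(346.25) = 50.79 dB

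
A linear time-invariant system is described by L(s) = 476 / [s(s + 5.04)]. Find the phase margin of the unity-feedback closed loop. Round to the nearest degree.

Gain crossover: |L(jω)| = 1 at ω ≈ 21.5 rad/s.
∠L(j21.5) = −90° − arctan(21.5/5.04) ≈ -166.82°
PM = 180° + (-166.82°) = 13.18°

13°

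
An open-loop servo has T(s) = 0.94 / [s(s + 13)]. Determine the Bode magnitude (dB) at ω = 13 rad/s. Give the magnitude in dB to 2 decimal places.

-48.11 dB

|j13 + 13| = √(13² + 13²) = 18.38
|j13| = 13
|T(j13)| = 0.94 / (18.38 × 13) = 0.003933
20 log₁₀(0.003933) = -48.105 dB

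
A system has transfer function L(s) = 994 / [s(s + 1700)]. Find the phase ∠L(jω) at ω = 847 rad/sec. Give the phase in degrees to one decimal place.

∠(j847 + 1700) = arctan(847/1700) = 26.48°
∠(j847) = 90.00°
∠L(j847) = − (26.48° + 90.00°) = -116.48°

-116.5°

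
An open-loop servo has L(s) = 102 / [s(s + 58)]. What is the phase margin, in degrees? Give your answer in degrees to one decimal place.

Gain crossover: |L(jω)| = 1 at ω ≈ 1.76 rad/s.
∠L(j1.76) = −90° − arctan(1.76/58) ≈ -91.74°
PM = 180° + (-91.74°) = 88.26°

88.3°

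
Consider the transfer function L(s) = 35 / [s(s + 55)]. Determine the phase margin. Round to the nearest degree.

89°

Gain crossover: |L(jω)| = 1 at ω ≈ 0.636 rad/s.
∠L(j0.636) = −90° − arctan(0.636/55) ≈ -90.66°
PM = 180° + (-90.66°) = 89.34°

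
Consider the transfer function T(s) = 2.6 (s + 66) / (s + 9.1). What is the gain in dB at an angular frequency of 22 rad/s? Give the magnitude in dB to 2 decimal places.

17.61 dB

|j22 + 66| = √(22² + 66²) = 69.57
|j22 + 9.1| = √(22² + 9.1²) = 23.81
|T(j22)| = 2.6 × 69.57 / 23.81 = 7.5976
20 log₁₀(7.5976) = 17.614 dB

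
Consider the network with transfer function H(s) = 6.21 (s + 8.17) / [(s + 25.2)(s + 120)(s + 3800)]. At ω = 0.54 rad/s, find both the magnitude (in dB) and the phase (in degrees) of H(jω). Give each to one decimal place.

|j0.54 + 8.17| = √(0.54² + 8.17²) = 8.188
|j0.54 + 25.2| = √(0.54² + 25.2²) = 25.21
|j0.54 + 120| = √(0.54² + 120²) = 120
|j0.54 + 3800| = √(0.54² + 3800²) = 3800
|H(j0.54)| = 6.21 × 8.188 / (25.21 × 120 × 3800) = 4.4238e-06
20 log₁₀(4.4238e-06) = -107.08 dB
∠(j0.54 + 8.17) = arctan(0.54/8.17) = 3.78°
∠(j0.54 + 25.2) = arctan(0.54/25.2) = 1.23°
∠(j0.54 + 120) = arctan(0.54/120) = 0.26°
∠(j0.54 + 3800) = arctan(0.54/3800) = 0.01°
∠H(j0.54) = 3.78° − (1.23° + 0.26° + 0.01°) = 2.29°

|H| = -107.1 dB, ∠H = 2.3°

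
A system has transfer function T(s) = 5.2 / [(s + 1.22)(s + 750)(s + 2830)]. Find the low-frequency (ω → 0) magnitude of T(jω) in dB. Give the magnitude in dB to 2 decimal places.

-113.94 dB

T(0) = 5.2 / (1.22 × 750 × 2830) = 2.0081e-06
20 log₁₀(2.0081e-06) = -113.944 dB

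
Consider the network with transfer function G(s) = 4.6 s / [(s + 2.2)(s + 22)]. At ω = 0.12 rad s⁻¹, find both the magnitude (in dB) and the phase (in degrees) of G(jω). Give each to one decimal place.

|j0.12| = 0.12
|j0.12 + 2.2| = √(0.12² + 2.2²) = 2.203
|j0.12 + 22| = √(0.12² + 22²) = 22
|G(j0.12)| = 4.6 × 0.12 / (2.203 × 22) = 0.011388
20 log₁₀(0.011388) = -38.87 dB
∠(j0.12) = 90.00°
∠(j0.12 + 2.2) = arctan(0.12/2.2) = 3.12°
∠(j0.12 + 22) = arctan(0.12/22) = 0.31°
∠G(j0.12) = 90.00° − (3.12° + 0.31°) = 86.57°

|G| = -38.9 dB, ∠G = 86.6 deg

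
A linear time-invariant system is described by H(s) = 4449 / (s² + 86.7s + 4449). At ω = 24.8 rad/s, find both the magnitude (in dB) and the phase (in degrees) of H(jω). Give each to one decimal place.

|H| = 0.1 dB, ∠H = -29.3°

|(j24.8)² + 86.7(j24.8) + 4449| = |3834 + j2150.2| = 4396
|H(j24.8)| = 4449 / 4396 = 1.0121
20 log₁₀(1.0121) = 0.10 dB
∠[(j24.8)² + 86.7(j24.8) + 4449] = ∠[3834 + j2150.2] = 29.28°
∠H(j24.8) = −29.28° = -29.28°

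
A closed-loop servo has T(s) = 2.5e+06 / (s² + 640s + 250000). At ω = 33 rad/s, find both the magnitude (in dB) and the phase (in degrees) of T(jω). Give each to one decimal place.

|T| = 20.0 dB, ∠T = -4.8°

|(j33)² + 640(j33) + 250000| = |2.4891e+05 + j21120| = 2.498e+05
|T(j33)| = 2.5e+06 / 2.498e+05 = 10.008
20 log₁₀(10.008) = 20.01 dB
∠[(j33)² + 640(j33) + 250000] = ∠[2.4891e+05 + j21120] = 4.85°
∠T(j33) = −4.85° = -4.85°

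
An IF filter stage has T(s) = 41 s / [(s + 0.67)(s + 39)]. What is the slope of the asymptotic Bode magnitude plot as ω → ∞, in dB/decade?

-20 dB/decade

With 1 zero and 2 poles, the high-frequency asymptotic slope is 20 × (1 − 2) = -20 dB/decade.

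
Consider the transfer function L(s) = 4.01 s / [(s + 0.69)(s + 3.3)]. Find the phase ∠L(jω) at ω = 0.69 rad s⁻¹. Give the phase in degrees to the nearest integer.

∠(j0.69) = 90.00°
∠(j0.69 + 0.69) = arctan(0.69/0.69) = 45.00°
∠(j0.69 + 3.3) = arctan(0.69/3.3) = 11.81°
∠L(j0.69) = 90.00° − (45.00° + 11.81°) = 33.19°

33 deg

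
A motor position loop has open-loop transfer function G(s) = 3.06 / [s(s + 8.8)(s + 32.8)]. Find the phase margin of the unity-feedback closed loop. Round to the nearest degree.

90 deg

Gain crossover: |G(jω)| = 1 at ω ≈ 0.0106 rad s⁻¹.
∠G(j0.0106) = −90° − arctan(0.0106/8.8) − arctan(0.0106/32.8) ≈ -90.09°
PM = 180° + (-90.09°) = 89.91°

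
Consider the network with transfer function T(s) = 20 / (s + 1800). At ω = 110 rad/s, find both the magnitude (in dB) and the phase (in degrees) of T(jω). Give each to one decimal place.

|j110 + 1800| = √(110² + 1800²) = 1803
|T(j110)| = 20 / 1803 = 0.01109
20 log₁₀(0.01109) = -39.10 dB
∠(j110 + 1800) = arctan(110/1800) = 3.50°
∠T(j110) = −3.50° = -3.50°

|T| = -39.1 dB, ∠T = -3.5°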